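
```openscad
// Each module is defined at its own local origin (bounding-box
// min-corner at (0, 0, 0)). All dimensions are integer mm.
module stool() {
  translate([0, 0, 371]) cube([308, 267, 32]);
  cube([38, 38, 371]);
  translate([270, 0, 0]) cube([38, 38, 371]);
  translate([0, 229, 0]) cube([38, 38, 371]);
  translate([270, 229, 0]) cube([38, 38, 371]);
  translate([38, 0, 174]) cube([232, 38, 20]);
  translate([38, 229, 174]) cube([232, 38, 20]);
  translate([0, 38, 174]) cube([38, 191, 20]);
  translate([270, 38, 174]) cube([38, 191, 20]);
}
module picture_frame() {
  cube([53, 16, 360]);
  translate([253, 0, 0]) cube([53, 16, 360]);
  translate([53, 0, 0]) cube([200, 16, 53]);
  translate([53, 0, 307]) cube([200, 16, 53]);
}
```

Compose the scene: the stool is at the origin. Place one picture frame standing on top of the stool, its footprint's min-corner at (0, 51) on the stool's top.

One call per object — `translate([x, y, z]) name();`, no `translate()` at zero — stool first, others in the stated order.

stool();
translate([0, 51, 403]) picture_frame();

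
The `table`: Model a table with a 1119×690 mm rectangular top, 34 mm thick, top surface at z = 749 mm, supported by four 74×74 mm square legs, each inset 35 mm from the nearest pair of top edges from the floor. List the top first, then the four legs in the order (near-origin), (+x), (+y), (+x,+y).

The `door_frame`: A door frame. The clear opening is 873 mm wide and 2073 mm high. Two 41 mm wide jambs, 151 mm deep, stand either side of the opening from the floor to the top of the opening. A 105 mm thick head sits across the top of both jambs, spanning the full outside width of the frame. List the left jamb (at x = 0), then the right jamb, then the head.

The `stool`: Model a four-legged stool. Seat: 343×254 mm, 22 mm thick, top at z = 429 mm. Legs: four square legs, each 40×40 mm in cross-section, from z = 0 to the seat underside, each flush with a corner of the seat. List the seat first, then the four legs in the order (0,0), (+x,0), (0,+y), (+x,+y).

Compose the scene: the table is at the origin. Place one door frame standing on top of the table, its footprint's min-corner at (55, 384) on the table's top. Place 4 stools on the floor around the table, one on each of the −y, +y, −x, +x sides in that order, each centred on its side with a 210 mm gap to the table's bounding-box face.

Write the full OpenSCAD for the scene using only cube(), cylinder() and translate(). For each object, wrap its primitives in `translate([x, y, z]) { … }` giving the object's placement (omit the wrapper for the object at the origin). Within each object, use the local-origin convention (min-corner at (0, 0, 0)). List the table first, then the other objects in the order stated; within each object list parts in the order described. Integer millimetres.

translate([0, 0, 715]) cube([1119, 690, 34]);
translate([35, 35, 0]) cube([74, 74, 715]);
translate([1010, 35, 0]) cube([74, 74, 715]);
translate([35, 581, 0]) cube([74, 74, 715]);
translate([1010, 581, 0]) cube([74, 74, 715]);
translate([55, 384, 749]) {
  cube([41, 151, 2073]);
  translate([914, 0, 0]) cube([41, 151, 2073]);
  translate([0, 0, 2073]) cube([955, 151, 105]);
}
translate([388, -464, 0]) {
  translate([0, 0, 407]) cube([343, 254, 22]);
  cube([40, 40, 407]);
  translate([303, 0, 0]) cube([40, 40, 407]);
  translate([0, 214, 0]) cube([40, 40, 407]);
  translate([303, 214, 0]) cube([40, 40, 407]);
}
translate([388, 900, 0]) {
  translate([0, 0, 407]) cube([343, 254, 22]);
  cube([40, 40, 407]);
  translate([303, 0, 0]) cube([40, 40, 407]);
  translate([0, 214, 0]) cube([40, 40, 407]);
  translate([303, 214, 0]) cube([40, 40, 407]);
}
translate([-553, 218, 0]) {
  translate([0, 0, 407]) cube([343, 254, 22]);
  cube([40, 40, 407]);
  translate([303, 0, 0]) cube([40, 40, 407]);
  translate([0, 214, 0]) cube([40, 40, 407]);
  translate([303, 214, 0]) cube([40, 40, 407]);
}
translate([1329, 218, 0]) {
  translate([0, 0, 407]) cube([343, 254, 22]);
  cube([40, 40, 407]);
  translate([303, 0, 0]) cube([40, 40, 407]);
  translate([0, 214, 0]) cube([40, 40, 407]);
  translate([303, 214, 0]) cube([40, 40, 407]);
}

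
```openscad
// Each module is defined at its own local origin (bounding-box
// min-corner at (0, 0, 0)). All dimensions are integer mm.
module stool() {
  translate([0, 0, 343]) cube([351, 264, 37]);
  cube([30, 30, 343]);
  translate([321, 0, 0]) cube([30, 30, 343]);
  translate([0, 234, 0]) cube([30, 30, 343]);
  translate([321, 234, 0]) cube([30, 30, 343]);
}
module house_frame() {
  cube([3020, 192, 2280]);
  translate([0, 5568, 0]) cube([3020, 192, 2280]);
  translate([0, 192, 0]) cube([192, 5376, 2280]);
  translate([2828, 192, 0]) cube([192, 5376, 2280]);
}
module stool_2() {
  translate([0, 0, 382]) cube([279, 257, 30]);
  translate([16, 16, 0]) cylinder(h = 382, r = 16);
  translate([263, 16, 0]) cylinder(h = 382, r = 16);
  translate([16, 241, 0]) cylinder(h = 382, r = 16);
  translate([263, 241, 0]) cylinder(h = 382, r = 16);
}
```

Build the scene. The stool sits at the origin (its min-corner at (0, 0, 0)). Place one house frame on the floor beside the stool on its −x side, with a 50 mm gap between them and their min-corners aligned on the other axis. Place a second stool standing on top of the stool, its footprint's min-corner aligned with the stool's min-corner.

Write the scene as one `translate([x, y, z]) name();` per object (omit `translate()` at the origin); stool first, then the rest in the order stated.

stool();
translate([-3070, 0, 0]) house_frame();
translate([0, 0, 380]) stool_2();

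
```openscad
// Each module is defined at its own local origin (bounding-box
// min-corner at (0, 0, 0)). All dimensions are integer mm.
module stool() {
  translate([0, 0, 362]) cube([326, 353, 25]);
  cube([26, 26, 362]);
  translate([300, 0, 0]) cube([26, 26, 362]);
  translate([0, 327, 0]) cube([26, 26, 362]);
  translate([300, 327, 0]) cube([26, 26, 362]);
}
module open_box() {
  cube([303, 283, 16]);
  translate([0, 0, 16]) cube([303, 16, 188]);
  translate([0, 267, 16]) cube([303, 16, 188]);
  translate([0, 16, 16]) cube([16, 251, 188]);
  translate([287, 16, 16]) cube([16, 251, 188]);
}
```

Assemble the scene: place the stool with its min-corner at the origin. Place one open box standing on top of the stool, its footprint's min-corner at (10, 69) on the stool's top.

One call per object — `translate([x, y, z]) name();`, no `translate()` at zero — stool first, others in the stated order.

stool();
translate([10, 69, 387]) open_box();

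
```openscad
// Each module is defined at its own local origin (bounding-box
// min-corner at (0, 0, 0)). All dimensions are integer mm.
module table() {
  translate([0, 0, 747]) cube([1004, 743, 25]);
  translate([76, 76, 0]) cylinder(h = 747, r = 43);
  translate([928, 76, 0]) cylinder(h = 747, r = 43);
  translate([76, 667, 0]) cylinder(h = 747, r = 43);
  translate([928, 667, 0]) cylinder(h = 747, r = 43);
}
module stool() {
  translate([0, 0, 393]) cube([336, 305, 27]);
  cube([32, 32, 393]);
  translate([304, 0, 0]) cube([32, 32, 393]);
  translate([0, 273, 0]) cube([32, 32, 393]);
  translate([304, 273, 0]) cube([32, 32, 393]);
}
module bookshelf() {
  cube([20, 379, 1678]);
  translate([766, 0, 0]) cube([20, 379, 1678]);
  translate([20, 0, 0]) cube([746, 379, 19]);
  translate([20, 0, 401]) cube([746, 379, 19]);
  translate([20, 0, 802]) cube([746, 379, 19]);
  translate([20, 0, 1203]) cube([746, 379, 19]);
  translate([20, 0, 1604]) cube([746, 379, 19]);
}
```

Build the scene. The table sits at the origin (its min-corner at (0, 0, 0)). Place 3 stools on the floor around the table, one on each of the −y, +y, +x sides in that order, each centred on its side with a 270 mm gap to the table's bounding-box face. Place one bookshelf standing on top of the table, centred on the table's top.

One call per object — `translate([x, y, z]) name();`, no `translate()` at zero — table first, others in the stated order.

table();
translate([334, -575, 0]) stool();
translate([334, 1013, 0]) stool();
translate([1274, 219, 0]) stool();
translate([109, 182, 772]) bookshelf();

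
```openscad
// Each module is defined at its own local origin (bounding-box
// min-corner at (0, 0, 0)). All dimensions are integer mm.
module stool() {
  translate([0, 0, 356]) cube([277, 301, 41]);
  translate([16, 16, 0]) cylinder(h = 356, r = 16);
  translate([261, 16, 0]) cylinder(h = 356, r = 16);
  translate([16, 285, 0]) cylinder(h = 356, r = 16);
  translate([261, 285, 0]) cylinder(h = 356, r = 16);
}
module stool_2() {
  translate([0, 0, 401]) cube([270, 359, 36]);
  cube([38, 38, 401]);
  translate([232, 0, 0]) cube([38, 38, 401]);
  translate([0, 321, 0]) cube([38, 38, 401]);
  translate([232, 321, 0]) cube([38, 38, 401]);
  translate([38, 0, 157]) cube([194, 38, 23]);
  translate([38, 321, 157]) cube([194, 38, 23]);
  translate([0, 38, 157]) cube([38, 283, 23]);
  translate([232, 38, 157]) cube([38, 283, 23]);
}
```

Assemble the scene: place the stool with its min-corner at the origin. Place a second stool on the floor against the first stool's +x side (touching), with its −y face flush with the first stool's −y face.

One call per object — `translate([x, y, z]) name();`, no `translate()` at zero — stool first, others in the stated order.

stool();
translate([277, 0, 0]) stool_2();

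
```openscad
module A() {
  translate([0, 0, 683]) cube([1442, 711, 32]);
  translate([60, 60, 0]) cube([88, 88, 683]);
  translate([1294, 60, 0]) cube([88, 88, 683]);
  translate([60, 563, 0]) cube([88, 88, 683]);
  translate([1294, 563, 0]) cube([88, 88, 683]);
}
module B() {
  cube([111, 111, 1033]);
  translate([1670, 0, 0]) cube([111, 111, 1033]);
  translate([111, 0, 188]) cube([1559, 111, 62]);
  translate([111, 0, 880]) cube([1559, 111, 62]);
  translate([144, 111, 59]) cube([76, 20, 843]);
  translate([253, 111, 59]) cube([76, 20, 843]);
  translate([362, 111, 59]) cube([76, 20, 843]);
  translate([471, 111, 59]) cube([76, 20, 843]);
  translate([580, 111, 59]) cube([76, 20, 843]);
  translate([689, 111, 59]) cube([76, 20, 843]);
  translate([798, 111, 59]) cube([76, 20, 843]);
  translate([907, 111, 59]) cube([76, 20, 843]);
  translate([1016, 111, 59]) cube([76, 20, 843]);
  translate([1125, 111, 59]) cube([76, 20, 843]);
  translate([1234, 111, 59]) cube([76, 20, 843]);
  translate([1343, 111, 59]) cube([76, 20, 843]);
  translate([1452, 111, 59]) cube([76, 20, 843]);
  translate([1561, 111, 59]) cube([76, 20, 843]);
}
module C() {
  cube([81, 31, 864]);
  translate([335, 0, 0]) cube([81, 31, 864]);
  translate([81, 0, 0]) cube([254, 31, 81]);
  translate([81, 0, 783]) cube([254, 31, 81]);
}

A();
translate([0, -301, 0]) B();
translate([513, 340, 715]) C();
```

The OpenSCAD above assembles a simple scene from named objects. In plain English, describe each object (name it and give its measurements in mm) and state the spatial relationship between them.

A is a table: top 1442 mm (x) × 711 mm (y), 32 mm thick, upper face at z = 715 mm, on four 88×88 mm square legs, each inset 60 mm from the nearest pair of top edges, running from z = 0 to the bottom of the top.

B is a fence section. Two 111×111 mm posts, 1033 mm tall, stand on the floor with a clear span of 1559 mm between their inner faces. Two horizontal rails of 111×62 mm section span the gap between the posts with their undersides at z = 188 mm and z = 880 mm, flush with the posts' −y face. 14 pickets, each 76 mm wide, 20 mm thick and 843 mm tall, are fixed to the +y face of the rails with their bottoms at z = 59 mm, evenly spaced across the span with equal gaps (rounded down to the nearest mm) at the −x end and between each pair — any rounding remainder accumulates at the +x end.

C is a rectangular picture frame lying in the x–z plane (depth along y). The opening is 254 mm wide (x) by 702 mm tall (z), surrounded by a border 81 mm wide on all four sides. The frame is 31 mm deep and is made of two full-height vertical stiles with two horizontal rails fitted between them.

The fence section is on the floor beside the table on its −y side. The picture frame is on top of the table, centred.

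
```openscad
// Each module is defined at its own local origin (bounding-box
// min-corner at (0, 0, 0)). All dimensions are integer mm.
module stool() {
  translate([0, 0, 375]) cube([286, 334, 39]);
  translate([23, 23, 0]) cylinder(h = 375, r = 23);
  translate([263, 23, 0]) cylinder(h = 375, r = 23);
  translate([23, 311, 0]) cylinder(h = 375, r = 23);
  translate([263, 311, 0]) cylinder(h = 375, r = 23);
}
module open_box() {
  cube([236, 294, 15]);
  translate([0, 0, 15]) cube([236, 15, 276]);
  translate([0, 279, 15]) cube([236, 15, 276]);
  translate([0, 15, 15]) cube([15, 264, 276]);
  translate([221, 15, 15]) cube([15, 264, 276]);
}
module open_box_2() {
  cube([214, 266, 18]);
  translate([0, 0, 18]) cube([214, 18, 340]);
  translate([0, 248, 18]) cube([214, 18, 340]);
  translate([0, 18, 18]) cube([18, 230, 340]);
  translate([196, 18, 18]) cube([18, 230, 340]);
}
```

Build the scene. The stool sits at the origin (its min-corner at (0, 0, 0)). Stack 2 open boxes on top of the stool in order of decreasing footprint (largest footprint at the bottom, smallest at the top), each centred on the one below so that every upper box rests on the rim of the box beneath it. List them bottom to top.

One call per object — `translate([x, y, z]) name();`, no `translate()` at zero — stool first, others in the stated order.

stool();
translate([25, 20, 414]) open_box();
translate([36, 34, 705]) open_box_2();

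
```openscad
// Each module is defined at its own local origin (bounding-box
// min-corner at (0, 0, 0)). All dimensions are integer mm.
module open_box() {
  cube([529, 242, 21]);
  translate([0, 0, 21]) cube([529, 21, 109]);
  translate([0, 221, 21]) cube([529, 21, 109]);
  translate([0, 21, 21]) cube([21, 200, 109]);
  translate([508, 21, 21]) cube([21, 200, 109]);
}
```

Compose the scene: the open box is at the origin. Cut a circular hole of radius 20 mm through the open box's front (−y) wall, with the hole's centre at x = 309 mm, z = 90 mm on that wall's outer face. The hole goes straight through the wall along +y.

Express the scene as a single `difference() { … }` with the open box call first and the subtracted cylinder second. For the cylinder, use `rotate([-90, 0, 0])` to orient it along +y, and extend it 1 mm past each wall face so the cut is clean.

difference() {
  open_box();
  translate([309, -1, 90]) rotate([-90, 0, 0]) cylinder(h = 23, r = 20);
}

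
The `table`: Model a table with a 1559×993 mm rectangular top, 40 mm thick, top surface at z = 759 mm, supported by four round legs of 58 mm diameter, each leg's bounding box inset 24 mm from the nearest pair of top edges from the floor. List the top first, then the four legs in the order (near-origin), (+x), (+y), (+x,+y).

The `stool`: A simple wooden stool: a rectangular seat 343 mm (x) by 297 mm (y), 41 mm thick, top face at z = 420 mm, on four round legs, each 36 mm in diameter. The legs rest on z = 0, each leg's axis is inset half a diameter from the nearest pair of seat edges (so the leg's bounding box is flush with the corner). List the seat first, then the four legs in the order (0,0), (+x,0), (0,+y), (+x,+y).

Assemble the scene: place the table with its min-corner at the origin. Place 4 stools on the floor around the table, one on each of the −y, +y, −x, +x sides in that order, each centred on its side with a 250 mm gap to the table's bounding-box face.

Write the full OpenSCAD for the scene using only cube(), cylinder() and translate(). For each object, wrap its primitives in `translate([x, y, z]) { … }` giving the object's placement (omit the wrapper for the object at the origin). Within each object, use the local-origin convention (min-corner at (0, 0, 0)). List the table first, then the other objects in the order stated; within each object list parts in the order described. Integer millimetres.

translate([0, 0, 719]) cube([1559, 993, 40]);
translate([53, 53, 0]) cylinder(h = 719, r = 29);
translate([1506, 53, 0]) cylinder(h = 719, r = 29);
translate([53, 940, 0]) cylinder(h = 719, r = 29);
translate([1506, 940, 0]) cylinder(h = 719, r = 29);
translate([608, -547, 0]) {
  translate([0, 0, 379]) cube([343, 297, 41]);
  translate([18, 18, 0]) cylinder(h = 379, r = 18);
  translate([325, 18, 0]) cylinder(h = 379, r = 18);
  translate([18, 279, 0]) cylinder(h = 379, r = 18);
  translate([325, 279, 0]) cylinder(h = 379, r = 18);
}
translate([608, 1243, 0]) {
  translate([0, 0, 379]) cube([343, 297, 41]);
  translate([18, 18, 0]) cylinder(h = 379, r = 18);
  translate([325, 18, 0]) cylinder(h = 379, r = 18);
  translate([18, 279, 0]) cylinder(h = 379, r = 18);
  translate([325, 279, 0]) cylinder(h = 379, r = 18);
}
translate([-593, 348, 0]) {
  translate([0, 0, 379]) cube([343, 297, 41]);
  translate([18, 18, 0]) cylinder(h = 379, r = 18);
  translate([325, 18, 0]) cylinder(h = 379, r = 18);
  translate([18, 279, 0]) cylinder(h = 379, r = 18);
  translate([325, 279, 0]) cylinder(h = 379, r = 18);
}
translate([1809, 348, 0]) {
  translate([0, 0, 379]) cube([343, 297, 41]);
  translate([18, 18, 0]) cylinder(h = 379, r = 18);
  translate([325, 18, 0]) cylinder(h = 379, r = 18);
  translate([18, 279, 0]) cylinder(h = 379, r = 18);
  translate([325, 279, 0]) cylinder(h = 379, r = 18);
}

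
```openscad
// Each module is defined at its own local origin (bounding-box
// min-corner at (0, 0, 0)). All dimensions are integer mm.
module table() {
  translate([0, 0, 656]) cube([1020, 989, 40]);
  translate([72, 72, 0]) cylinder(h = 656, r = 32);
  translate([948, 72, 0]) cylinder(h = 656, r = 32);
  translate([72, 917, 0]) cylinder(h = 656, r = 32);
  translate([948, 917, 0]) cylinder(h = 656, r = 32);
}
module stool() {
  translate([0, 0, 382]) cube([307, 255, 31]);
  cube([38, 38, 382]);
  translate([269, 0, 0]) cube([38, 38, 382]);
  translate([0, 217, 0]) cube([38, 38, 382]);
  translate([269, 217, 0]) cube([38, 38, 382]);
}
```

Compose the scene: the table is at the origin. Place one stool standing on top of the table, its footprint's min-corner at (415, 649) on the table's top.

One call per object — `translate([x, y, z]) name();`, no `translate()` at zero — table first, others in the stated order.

table();
translate([415, 649, 696]) stool();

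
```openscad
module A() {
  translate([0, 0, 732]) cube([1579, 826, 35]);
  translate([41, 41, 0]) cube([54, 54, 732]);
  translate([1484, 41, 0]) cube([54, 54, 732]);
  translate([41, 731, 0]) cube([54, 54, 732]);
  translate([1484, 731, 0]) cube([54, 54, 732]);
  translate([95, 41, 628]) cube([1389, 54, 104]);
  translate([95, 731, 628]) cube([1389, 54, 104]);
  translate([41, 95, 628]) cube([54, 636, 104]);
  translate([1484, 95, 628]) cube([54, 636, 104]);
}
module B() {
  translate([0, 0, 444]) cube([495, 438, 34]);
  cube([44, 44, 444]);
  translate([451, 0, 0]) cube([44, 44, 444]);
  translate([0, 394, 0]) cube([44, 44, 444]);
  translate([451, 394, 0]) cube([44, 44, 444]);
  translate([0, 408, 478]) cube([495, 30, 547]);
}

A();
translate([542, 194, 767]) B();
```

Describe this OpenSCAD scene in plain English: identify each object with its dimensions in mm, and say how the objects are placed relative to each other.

A is a table: top 1579 mm (x) × 826 mm (y), 35 mm thick, upper face at z = 767 mm, on four 54×54 mm square legs, each inset 41 mm from the nearest pair of top edges, running from z = 0 to the bottom of the top. Four apron rails, 54 mm thick and 104 mm tall, run between adjacent legs with their top edges flush with the underside of the top and their outer faces flush with the legs' outer faces.

B is a chair. The seat is a 495×438×34 mm slab with its top at z = 478 mm, on four 44×44 mm corner legs (flush with the seat edges, standing on z = 0). A flat backrest 30 mm thick, 547 mm tall, spans the full seat width and rises from the seat top along its +y edge, rear face flush with the rear of the seat.

The chair is on top of the table, centred.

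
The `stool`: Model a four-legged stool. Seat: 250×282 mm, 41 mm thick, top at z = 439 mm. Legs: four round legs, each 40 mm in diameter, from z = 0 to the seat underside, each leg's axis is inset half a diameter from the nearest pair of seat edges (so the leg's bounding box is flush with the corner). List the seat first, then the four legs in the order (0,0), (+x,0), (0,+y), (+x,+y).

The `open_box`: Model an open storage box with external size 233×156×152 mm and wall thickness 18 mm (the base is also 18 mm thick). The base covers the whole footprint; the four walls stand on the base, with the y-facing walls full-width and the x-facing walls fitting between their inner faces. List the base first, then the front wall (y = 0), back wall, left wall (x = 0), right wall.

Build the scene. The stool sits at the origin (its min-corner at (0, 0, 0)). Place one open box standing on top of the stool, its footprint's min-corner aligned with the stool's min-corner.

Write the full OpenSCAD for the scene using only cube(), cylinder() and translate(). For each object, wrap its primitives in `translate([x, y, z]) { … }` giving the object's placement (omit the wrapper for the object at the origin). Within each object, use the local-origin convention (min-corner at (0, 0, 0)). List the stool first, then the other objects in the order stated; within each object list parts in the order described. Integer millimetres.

translate([0, 0, 398]) cube([250, 282, 41]);
translate([20, 20, 0]) cylinder(h = 398, r = 20);
translate([230, 20, 0]) cylinder(h = 398, r = 20);
translate([20, 262, 0]) cylinder(h = 398, r = 20);
translate([230, 262, 0]) cylinder(h = 398, r = 20);
translate([0, 0, 439]) {
  cube([233, 156, 18]);
  translate([0, 0, 18]) cube([233, 18, 134]);
  translate([0, 138, 18]) cube([233, 18, 134]);
  translate([0, 18, 18]) cube([18, 120, 134]);
  translate([215, 18, 18]) cube([18, 120, 134]);
}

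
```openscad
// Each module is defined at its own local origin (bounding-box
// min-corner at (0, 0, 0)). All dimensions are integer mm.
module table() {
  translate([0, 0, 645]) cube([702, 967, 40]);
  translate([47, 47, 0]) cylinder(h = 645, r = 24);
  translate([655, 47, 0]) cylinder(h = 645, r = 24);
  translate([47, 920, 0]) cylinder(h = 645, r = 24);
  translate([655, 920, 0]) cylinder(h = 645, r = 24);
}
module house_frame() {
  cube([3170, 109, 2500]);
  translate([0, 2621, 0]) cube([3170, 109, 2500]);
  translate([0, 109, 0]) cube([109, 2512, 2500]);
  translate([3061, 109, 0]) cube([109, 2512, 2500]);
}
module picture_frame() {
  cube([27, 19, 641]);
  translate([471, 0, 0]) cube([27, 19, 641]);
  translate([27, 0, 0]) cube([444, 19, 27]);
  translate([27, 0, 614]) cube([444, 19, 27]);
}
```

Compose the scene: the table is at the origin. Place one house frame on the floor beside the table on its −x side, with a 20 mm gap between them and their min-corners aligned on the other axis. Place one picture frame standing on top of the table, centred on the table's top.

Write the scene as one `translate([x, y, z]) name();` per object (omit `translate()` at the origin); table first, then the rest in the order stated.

table();
translate([-3190, 0, 0]) house_frame();
translate([102, 474, 685]) picture_frame();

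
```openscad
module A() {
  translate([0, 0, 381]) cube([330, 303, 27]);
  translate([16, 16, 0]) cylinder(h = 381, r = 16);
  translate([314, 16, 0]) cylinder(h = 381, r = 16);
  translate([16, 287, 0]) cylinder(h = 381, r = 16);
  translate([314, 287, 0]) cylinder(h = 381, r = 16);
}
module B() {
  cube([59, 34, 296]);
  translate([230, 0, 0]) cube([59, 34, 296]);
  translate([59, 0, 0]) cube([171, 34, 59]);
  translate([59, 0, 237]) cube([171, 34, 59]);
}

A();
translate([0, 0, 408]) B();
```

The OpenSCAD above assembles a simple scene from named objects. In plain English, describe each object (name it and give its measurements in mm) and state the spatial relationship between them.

A is a four-legged stool. The seat is 330×303 mm, 27 mm thick, top at z = 408 mm. It stands on four round legs, each 32 mm in diameter, from z = 0 to the seat underside, each leg's axis is inset half a diameter from the nearest pair of seat edges (so the leg's bounding box is flush with the corner).

B is a picture frame with a 171×178 mm rectangular opening (x by z) and a uniform 59 mm border on every side. Frame depth is 34 mm along y. It is built from two vertical stiles running the full outside height and two horizontal rails spanning the gap between the stiles.

The picture frame is on top of the stool.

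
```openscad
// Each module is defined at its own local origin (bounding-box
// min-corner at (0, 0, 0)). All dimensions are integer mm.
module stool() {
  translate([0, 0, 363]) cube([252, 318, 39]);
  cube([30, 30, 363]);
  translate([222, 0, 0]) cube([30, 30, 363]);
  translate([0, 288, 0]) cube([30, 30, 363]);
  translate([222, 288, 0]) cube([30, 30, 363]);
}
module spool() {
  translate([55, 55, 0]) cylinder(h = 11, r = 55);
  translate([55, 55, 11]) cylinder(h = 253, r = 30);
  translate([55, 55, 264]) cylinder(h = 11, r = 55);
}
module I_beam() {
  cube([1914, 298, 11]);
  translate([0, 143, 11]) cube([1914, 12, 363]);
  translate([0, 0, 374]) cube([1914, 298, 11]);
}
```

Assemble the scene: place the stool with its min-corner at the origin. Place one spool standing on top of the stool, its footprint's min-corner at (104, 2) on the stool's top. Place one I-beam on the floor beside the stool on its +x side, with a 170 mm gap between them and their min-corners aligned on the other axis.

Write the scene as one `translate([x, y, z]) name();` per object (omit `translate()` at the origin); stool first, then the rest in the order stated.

stool();
translate([104, 2, 402]) spool();
translate([422, 0, 0]) I_beam();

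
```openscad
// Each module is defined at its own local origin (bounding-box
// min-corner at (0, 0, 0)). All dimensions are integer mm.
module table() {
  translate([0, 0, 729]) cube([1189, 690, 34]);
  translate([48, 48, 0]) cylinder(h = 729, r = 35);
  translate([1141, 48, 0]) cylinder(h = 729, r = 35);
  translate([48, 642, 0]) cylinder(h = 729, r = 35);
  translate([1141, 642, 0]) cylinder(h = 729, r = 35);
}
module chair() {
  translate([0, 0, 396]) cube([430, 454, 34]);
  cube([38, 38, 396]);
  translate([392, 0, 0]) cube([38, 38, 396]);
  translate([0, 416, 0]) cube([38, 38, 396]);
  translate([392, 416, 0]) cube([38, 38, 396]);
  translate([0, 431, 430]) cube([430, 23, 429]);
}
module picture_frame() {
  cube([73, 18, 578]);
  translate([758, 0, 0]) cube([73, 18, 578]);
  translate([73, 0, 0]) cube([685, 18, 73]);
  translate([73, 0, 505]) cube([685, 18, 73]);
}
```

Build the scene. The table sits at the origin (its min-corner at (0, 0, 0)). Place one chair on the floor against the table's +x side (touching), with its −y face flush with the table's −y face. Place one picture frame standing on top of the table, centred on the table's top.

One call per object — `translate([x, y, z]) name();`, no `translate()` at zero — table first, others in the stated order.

table();
translate([1189, 0, 0]) chair();
translate([179, 336, 763]) picture_frame();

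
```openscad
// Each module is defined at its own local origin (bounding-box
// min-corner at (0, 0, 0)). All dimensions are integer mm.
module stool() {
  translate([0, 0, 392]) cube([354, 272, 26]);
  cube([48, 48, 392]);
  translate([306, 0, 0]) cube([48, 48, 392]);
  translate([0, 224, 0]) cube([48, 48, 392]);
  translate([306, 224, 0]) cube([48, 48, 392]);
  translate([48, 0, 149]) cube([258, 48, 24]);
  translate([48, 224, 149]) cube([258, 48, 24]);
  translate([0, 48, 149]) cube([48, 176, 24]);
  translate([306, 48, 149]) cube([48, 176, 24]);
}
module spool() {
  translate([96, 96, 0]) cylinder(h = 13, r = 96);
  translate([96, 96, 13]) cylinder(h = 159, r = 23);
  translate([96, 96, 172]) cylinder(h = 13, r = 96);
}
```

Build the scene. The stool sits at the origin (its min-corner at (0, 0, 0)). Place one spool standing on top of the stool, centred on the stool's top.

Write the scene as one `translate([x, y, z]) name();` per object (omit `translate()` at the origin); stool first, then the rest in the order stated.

stool();
translate([81, 40, 418]) spool();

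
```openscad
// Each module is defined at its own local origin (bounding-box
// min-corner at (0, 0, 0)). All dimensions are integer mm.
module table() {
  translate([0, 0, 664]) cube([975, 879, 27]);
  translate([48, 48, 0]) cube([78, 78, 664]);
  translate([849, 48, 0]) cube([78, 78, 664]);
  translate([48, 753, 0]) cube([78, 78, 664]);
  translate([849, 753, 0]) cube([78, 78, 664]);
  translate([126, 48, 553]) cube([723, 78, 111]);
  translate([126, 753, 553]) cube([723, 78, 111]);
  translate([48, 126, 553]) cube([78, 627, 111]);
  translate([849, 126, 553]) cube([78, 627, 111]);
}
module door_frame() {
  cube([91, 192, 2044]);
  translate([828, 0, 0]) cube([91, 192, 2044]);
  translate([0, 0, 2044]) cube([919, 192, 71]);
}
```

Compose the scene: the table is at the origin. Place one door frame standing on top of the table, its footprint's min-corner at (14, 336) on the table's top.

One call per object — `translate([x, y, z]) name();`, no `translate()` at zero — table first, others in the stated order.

table();
translate([14, 336, 691]) door_frame();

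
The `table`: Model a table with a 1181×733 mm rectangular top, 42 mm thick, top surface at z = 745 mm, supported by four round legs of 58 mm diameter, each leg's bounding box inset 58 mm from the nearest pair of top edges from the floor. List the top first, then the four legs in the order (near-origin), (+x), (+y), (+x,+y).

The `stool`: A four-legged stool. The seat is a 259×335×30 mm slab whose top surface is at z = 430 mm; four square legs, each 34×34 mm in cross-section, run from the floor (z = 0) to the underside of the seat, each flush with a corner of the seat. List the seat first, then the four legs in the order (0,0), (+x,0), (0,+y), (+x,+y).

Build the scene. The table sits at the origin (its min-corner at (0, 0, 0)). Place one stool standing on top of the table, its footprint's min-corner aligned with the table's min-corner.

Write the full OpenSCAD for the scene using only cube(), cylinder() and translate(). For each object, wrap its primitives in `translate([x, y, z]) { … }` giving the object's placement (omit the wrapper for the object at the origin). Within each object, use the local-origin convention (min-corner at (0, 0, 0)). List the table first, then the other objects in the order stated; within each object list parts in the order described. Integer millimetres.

translate([0, 0, 703]) cube([1181, 733, 42]);
translate([87, 87, 0]) cylinder(h = 703, r = 29);
translate([1094, 87, 0]) cylinder(h = 703, r = 29);
translate([87, 646, 0]) cylinder(h = 703, r = 29);
translate([1094, 646, 0]) cylinder(h = 703, r = 29);
translate([0, 0, 745]) {
  translate([0, 0, 400]) cube([259, 335, 30]);
  cube([34, 34, 400]);
  translate([225, 0, 0]) cube([34, 34, 400]);
  translate([0, 301, 0]) cube([34, 34, 400]);
  translate([225, 301, 0]) cube([34, 34, 400]);
}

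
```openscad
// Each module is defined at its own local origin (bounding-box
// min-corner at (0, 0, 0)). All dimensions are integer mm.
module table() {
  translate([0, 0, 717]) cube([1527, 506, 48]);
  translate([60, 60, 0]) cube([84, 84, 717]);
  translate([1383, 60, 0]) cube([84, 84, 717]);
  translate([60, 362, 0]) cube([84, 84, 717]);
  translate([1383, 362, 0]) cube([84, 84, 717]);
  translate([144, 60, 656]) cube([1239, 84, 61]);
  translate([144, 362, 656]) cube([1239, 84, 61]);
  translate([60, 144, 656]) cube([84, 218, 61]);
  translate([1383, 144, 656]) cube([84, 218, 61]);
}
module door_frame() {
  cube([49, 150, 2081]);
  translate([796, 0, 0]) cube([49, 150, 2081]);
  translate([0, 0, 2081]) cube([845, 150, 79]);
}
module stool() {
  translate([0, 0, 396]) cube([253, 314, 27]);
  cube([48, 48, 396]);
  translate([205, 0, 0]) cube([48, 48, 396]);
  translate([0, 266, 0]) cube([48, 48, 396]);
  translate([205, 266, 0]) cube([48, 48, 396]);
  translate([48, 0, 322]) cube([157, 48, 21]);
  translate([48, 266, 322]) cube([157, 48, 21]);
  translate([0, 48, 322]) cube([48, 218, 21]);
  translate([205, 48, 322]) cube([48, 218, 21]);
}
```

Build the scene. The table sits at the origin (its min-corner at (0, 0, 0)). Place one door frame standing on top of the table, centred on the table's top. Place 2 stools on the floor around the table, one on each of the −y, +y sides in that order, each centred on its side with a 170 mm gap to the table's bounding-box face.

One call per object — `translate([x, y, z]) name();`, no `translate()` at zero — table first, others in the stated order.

table();
translate([341, 178, 765]) door_frame();
translate([637, -484, 0]) stool();
translate([637, 676, 0]) stool();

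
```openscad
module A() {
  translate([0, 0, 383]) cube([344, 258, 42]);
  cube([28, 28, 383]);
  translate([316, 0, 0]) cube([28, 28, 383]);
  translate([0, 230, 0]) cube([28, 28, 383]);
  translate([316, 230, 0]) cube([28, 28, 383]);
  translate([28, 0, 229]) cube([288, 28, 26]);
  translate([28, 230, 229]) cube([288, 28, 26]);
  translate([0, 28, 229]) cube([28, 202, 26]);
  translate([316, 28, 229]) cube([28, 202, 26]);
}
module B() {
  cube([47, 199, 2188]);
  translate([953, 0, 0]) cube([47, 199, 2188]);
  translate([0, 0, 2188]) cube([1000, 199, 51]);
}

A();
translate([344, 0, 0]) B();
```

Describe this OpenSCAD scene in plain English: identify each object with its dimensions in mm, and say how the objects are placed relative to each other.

A is a simple wooden stool: a rectangular seat 344 mm (x) by 258 mm (y), 42 mm thick, top face at z = 425 mm, on four square legs, each 28×28 mm in cross-section. The legs rest on z = 0, each flush with a corner of the seat. Four stretchers, 28 mm wide and 26 mm tall, connect adjacent legs with their undersides at z = 229 mm, each running between the inner faces of the legs it joins and aligned with the legs' outer faces on the other axis.

B is a rectangular door frame: two vertical jambs of 47×199 mm section, 2188 mm tall, with a clear opening 906 mm wide between their inner faces. A header 51 mm tall and 199 mm deep lies on top of the jambs and spans the full outside width.

The door frame is against the stool's +x side, with their −y faces flush.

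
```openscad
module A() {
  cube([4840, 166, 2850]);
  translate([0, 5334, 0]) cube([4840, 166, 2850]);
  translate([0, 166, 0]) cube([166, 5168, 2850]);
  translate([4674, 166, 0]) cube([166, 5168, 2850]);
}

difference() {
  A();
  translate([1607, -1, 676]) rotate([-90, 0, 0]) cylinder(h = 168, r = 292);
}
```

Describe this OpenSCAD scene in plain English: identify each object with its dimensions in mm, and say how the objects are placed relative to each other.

A is the wall frame of a small rectangular building: four walls, each 2850 mm tall and 166 mm thick, enclosing a footprint 4840 mm (x) by 5500 mm (y) outside-to-outside, with no floor or roof. The front and back walls (the −y and +y sides) span the full width; the two side walls fit between them.

The house frame has a circular hole of radius 292 mm through its front wall, centred at (x = 1607, z = 676).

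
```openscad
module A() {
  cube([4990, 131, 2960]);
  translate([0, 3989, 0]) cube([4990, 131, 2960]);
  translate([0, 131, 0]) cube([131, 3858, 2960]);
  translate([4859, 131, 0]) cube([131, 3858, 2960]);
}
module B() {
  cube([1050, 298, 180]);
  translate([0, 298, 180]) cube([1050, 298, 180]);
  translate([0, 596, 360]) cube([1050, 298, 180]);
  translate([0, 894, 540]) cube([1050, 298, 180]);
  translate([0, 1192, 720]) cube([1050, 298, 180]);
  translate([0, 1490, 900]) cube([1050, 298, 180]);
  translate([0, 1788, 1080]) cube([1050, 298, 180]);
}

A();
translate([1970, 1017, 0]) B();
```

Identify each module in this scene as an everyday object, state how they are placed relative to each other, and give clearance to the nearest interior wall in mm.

Clearances: x = 1839, y = 886; minimum 886 mm.

A is a house frame. B is a staircase. The staircase sits inside the house frame, centred. The clearance to the nearest interior wall is 886 mm.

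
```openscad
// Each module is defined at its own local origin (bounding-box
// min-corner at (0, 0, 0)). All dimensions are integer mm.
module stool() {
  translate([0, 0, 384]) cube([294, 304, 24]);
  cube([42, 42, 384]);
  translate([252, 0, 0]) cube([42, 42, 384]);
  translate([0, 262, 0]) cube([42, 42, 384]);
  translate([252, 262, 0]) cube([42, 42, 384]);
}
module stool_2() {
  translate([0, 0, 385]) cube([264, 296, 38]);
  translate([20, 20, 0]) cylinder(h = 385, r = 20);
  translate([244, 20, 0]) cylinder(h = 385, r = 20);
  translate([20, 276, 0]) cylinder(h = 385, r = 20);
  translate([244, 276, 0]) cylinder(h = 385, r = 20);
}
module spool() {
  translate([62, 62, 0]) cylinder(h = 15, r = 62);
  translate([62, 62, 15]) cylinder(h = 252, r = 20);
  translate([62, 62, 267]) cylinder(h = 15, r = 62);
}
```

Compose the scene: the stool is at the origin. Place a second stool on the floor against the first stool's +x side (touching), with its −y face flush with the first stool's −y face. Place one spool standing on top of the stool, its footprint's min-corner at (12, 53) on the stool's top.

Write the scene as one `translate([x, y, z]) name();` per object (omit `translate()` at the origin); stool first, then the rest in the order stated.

stool();
translate([294, 0, 0]) stool_2();
translate([12, 53, 408]) spool();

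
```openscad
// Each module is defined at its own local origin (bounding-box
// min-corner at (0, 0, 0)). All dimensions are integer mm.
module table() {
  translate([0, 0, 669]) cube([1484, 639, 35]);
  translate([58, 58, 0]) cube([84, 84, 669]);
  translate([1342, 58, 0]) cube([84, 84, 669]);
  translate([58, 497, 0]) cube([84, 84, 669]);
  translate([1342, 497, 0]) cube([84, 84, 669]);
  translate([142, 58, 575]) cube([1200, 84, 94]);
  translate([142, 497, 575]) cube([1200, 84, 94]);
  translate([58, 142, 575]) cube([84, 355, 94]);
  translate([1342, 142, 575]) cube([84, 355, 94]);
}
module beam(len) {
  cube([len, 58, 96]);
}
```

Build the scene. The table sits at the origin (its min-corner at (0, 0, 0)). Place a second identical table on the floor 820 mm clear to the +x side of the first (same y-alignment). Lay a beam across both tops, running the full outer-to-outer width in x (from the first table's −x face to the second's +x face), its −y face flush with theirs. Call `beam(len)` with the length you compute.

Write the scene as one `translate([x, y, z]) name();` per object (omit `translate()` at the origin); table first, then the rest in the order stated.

table();
translate([2304, 0, 0]) table();
translate([0, 0, 704]) beam(3788);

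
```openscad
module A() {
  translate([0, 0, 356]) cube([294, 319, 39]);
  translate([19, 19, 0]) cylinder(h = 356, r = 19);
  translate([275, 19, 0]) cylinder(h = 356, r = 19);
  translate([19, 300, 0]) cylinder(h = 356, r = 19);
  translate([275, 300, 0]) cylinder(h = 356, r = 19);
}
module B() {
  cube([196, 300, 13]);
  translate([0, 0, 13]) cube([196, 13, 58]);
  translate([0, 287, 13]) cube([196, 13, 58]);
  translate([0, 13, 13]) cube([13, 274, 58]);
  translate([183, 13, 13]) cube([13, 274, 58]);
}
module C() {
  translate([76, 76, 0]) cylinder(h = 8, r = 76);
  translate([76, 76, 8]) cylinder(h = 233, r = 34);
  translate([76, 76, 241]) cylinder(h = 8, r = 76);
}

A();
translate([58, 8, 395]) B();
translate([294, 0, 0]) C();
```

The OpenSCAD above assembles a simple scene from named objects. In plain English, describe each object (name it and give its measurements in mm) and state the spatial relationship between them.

A is a four-legged stool. The seat is a 294×319×39 mm slab whose top surface is at z = 395 mm; four round legs, each 38 mm in diameter, run from the floor (z = 0) to the underside of the seat, each leg's axis is inset half a diameter from the nearest pair of seat edges (so the leg's bounding box is flush with the corner).

B is an open-topped rectangular box: outside dimensions 196×300×71 mm, with a uniform wall and base thickness of 13 mm. The base is a full 196×300 slab on the floor; four walls sit on top of the base. The front and back walls (the −y and +y sides) span the full width; the two side walls fit between them.

C is a spool: two coaxial disc flanges of radius 76 mm and thickness 8 mm, joined by a core cylinder of radius 34 mm and height 233 mm. The lower flange rests on z = 0 and the three cylinders share a vertical axis.

The open box is on top of the stool. The spool is against the stool's +x side, with their −y faces flush.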